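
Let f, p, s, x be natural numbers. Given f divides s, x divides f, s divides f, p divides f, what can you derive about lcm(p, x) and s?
lcm(p, x) divides s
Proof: Since f divides s and s divides f, f = s. Since p divides f and x divides f, lcm(p, x) divides f. Since f = s, lcm(p, x) divides s.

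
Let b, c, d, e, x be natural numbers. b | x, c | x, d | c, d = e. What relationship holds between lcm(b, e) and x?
lcm(b, e) | x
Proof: d | c and c | x, so d | x. d = e, so e | x. b | x, so lcm(b, e) | x.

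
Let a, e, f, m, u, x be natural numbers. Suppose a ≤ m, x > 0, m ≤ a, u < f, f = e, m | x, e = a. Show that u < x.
f = e and e = a, so f = a. Because u < f, u < a. From m ≤ a and a ≤ m, m = a. Because m | x, a | x. x > 0, so a ≤ x. Since u < a, u < x.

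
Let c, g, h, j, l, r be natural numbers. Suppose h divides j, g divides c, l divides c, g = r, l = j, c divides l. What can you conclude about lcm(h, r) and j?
lcm(h, r) divides j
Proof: c divides l and l divides c, thus c = l. Since l = j, c = j. g = r and g divides c, thus r divides c. c = j, so r divides j. h divides j, so lcm(h, r) divides j.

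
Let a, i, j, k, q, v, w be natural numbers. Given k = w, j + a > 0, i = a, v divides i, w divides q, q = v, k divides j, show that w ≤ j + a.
k = w and k divides j, therefore w divides j. Because q = v and w divides q, w divides v. Since v divides i, w divides i. i = a, so w divides a. w divides j, so w divides j + a. From j + a > 0, w ≤ j + a.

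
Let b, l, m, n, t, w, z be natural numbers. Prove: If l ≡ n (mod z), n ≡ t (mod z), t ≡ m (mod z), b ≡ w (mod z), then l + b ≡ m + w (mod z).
Since l ≡ n (mod z) and n ≡ t (mod z), l ≡ t (mod z). t ≡ m (mod z), so l ≡ m (mod z). Since b ≡ w (mod z), l + b ≡ m + w (mod z).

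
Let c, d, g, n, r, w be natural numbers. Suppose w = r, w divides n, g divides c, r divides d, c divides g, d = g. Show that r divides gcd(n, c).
From w = r and w divides n, r divides n. g divides c and c divides g, thus g = c. d = g, so d = c. r divides d, so r divides c. Since r divides n, r divides gcd(n, c).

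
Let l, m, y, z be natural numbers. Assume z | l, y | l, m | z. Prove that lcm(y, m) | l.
Because m | z and z | l, m | l. Since y | l, lcm(y, m) | l.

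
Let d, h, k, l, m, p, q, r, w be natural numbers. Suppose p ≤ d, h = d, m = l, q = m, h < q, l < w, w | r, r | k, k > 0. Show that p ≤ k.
q = m and h < q, so h < m. m = l, so h < l. h = d, so d < l. Since p ≤ d, p < l. l < w, so p < w. w | r and r | k, so w | k. k > 0, so w ≤ k. From p < w, p < k. Then p ≤ k.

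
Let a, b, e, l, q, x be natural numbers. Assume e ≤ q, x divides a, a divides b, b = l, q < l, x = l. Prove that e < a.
x = l and x divides a, so l divides a. b = l and a divides b, thus a divides l. Since l divides a, l = a. Because e ≤ q and q < l, e < l. l = a, so e < a.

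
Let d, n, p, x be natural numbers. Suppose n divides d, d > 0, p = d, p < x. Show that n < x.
n divides d and d > 0, so n ≤ d. p = d and p < x, therefore d < x. n ≤ d, so n < x.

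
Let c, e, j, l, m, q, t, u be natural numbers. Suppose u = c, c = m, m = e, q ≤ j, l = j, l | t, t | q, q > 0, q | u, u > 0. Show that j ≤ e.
u = c and c = m, therefore u = m. Since m = e, u = e. From l | t and t | q, l | q. Since l = j, j | q. Since q > 0, j ≤ q. q ≤ j, so q = j. Because q | u and u > 0, q ≤ u. Since q = j, j ≤ u. u = e, so j ≤ e.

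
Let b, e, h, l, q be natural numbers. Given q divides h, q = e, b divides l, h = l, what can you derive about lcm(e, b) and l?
lcm(e, b) divides l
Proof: h = l and q divides h, so q divides l. q = e, so e divides l. b divides l, so lcm(e, b) divides l.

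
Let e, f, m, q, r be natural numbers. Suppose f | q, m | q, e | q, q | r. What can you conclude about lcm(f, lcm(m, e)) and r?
lcm(f, lcm(m, e)) | r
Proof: Since m | q and e | q, lcm(m, e) | q. Since f | q, lcm(f, lcm(m, e)) | q. Since q | r, lcm(f, lcm(m, e)) | r.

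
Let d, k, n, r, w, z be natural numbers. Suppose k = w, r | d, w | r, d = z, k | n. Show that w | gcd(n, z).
Because k = w and k | n, w | n. w | r and r | d, hence w | d. d = z, so w | z. w | n, so w | gcd(n, z).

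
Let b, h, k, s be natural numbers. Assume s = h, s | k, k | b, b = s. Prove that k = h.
b = s and k | b, so k | s. Since s | k, k = s. Since s = h, k = h.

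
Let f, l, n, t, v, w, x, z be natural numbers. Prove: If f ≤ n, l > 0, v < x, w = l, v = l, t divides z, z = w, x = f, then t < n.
z = w and w = l, hence z = l. t divides z, so t divides l. l > 0, so t ≤ l. x = f and v < x, therefore v < f. Because v = l, l < f. Since f ≤ n, l < n. Since t ≤ l, t < n.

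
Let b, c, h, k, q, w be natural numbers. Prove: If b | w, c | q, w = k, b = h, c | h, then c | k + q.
w = k and b | w, hence b | k. Because b = h, h | k. c | h, so c | k. c | q, so c | k + q.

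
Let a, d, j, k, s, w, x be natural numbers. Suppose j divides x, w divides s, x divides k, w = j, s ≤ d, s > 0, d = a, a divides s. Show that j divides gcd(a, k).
d = a and s ≤ d, thus s ≤ a. Since a divides s and s > 0, a ≤ s. Since s ≤ a, s = a. Because w = j and w divides s, j divides s. Since s = a, j divides a. j divides x and x divides k, therefore j divides k. Since j divides a, j divides gcd(a, k).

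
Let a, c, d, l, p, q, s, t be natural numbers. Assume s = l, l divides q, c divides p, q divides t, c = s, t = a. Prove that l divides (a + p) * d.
l divides q and q divides t, therefore l divides t. Since t = a, l divides a. c = s and c divides p, thus s divides p. Since s = l, l divides p. Because l divides a, l divides a + p. Then l divides (a + p) * d.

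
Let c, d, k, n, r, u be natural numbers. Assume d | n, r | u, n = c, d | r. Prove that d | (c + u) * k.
n = c and d | n, thus d | c. d | r and r | u, therefore d | u. Since d | c, d | c + u. Then d | (c + u) * k.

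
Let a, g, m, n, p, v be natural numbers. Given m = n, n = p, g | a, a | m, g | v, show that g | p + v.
m = n and n = p, thus m = p. Since g | a and a | m, g | m. Since m = p, g | p. Since g | v, g | p + v.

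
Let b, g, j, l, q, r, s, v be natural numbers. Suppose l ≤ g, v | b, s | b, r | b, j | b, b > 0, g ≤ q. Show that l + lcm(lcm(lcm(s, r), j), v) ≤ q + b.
Because l ≤ g and g ≤ q, l ≤ q. Since s | b and r | b, lcm(s, r) | b. j | b, so lcm(lcm(s, r), j) | b. v | b, so lcm(lcm(lcm(s, r), j), v) | b. b > 0, so lcm(lcm(lcm(s, r), j), v) ≤ b. From l ≤ q, l + lcm(lcm(lcm(s, r), j), v) ≤ q + b.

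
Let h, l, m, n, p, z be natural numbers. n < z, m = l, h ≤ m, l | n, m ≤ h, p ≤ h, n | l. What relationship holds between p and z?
p < z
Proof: h ≤ m and m ≤ h, so h = m. m = l, so h = l. p ≤ h, so p ≤ l. n | l and l | n, therefore n = l. n < z, so l < z. Since p ≤ l, p < z.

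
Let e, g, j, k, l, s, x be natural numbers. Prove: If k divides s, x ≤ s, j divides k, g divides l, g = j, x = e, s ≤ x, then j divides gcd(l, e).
Since g = j and g divides l, j divides l. s ≤ x and x ≤ s, hence s = x. Since x = e, s = e. j divides k and k divides s, hence j divides s. From s = e, j divides e. Since j divides l, j divides gcd(l, e).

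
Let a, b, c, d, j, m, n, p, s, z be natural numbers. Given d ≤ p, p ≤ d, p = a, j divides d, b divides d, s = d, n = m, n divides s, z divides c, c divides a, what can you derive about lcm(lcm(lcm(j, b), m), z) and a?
lcm(lcm(lcm(j, b), m), z) divides a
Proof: Because d ≤ p and p ≤ d, d = p. p = a, so d = a. j divides d and b divides d, thus lcm(j, b) divides d. Since n = m and n divides s, m divides s. Since s = d, m divides d. Since lcm(j, b) divides d, lcm(lcm(j, b), m) divides d. d = a, so lcm(lcm(j, b), m) divides a. From z divides c and c divides a, z divides a. lcm(lcm(j, b), m) divides a, so lcm(lcm(lcm(j, b), m), z) divides a.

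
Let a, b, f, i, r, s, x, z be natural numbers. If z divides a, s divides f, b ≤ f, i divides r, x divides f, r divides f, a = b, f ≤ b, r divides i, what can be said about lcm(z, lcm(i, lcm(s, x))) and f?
lcm(z, lcm(i, lcm(s, x))) divides f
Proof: b ≤ f and f ≤ b, so b = f. Since a = b, a = f. Since z divides a, z divides f. r divides i and i divides r, so r = i. r divides f, so i divides f. Because s divides f and x divides f, lcm(s, x) divides f. i divides f, so lcm(i, lcm(s, x)) divides f. z divides f, so lcm(z, lcm(i, lcm(s, x))) divides f.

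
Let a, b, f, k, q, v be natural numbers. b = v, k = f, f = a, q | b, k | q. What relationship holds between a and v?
a | v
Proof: From k | q and q | b, k | b. b = v, so k | v. k = f, so f | v. Because f = a, a | v.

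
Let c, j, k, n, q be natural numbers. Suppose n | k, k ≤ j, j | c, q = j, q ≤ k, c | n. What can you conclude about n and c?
n = c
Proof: Because q = j and q ≤ k, j ≤ k. From k ≤ j, k = j. Since n | k, n | j. From j | c, n | c. Since c | n, n = c.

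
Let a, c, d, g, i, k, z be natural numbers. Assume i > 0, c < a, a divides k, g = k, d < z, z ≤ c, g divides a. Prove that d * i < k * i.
Since g = k and g divides a, k divides a. a divides k, so a = k. Since z ≤ c and c < a, z < a. d < z, so d < a. Since a = k, d < k. Combining with i > 0, by multiplying by a positive, d * i < k * i.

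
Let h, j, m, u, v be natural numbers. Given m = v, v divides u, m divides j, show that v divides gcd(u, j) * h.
m = v and m divides j, so v divides j. Because v divides u, v divides gcd(u, j). Then v divides gcd(u, j) * h.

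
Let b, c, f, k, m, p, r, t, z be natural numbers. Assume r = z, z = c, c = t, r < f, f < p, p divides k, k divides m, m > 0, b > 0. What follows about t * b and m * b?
t * b < m * b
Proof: z = c and c = t, thus z = t. From r = z, r = t. r < f and f < p, therefore r < p. Since r = t, t < p. p divides k and k divides m, hence p divides m. Since m > 0, p ≤ m. Since t < p, t < m. Combining with b > 0, by multiplying by a positive, t * b < m * b.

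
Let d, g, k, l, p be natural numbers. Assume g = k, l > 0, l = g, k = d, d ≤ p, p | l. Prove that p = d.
Since l = g and g = k, l = k. Since k = d, l = d. From p | l and l > 0, p ≤ l. Since l = d, p ≤ d. d ≤ p, so p = d.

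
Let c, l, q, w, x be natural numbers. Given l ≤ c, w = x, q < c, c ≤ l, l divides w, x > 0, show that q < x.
l ≤ c and c ≤ l, hence l = c. From w = x and l divides w, l divides x. Since l = c, c divides x. x > 0, so c ≤ x. Since q < c, q < x.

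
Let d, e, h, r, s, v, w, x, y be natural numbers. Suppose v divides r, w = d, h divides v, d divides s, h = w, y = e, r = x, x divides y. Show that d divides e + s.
Since h = w and w = d, h = d. Since h divides v and v divides r, h divides r. Since r = x, h divides x. From h = d, d divides x. y = e and x divides y, thus x divides e. d divides x, so d divides e. Since d divides s, d divides e + s.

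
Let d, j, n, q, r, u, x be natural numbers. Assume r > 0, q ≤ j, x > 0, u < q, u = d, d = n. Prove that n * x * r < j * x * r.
Because u = d and d = n, u = n. u < q and q ≤ j, so u < j. u = n, so n < j. x > 0, so n * x < j * x. Since r > 0, n * x * r < j * x * r.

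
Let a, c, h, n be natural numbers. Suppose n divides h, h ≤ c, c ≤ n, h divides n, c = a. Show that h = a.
Since n divides h and h divides n, n = h. c ≤ n, so c ≤ h. Since h ≤ c, h = c. Because c = a, h = a.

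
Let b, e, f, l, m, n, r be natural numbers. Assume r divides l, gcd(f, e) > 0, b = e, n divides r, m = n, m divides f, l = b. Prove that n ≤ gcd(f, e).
Because m = n and m divides f, n divides f. Since l = b and b = e, l = e. From n divides r and r divides l, n divides l. Because l = e, n divides e. From n divides f, n divides gcd(f, e). gcd(f, e) > 0, so n ≤ gcd(f, e).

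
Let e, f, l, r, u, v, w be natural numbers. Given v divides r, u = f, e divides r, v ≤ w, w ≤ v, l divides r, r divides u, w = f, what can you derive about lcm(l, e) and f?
lcm(l, e) divides f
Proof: Because u = f and r divides u, r divides f. Since v ≤ w and w ≤ v, v = w. Since v divides r, w divides r. w = f, so f divides r. r divides f, so r = f. l divides r and e divides r, so lcm(l, e) divides r. Since r = f, lcm(l, e) divides f.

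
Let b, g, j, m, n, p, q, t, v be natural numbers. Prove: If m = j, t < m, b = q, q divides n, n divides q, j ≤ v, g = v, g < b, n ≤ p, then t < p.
Since m = j and t < m, t < j. From q divides n and n divides q, q = n. b = q, so b = n. Because g = v and g < b, v < b. j ≤ v, so j < b. b = n, so j < n. n ≤ p, so j < p. t < j, so t < p.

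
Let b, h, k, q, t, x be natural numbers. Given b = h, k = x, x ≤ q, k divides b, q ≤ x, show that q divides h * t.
x ≤ q and q ≤ x, hence x = q. k = x, so k = q. b = h and k divides b, thus k divides h. Since k = q, q divides h. Then q divides h * t.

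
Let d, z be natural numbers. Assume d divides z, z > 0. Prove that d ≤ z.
d divides z and z > 0. By divisors are at most what they divide, d ≤ z.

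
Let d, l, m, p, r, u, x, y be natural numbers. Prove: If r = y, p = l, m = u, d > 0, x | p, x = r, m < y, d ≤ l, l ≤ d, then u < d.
l ≤ d and d ≤ l, thus l = d. p = l and x | p, hence x | l. x = r, so r | l. Since l = d, r | d. d > 0, so r ≤ d. r = y, so y ≤ d. m < y, so m < d. m = u, so u < d.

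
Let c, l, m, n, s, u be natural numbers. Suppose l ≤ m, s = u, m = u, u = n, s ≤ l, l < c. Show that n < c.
m = u and l ≤ m, so l ≤ u. Since s = u and s ≤ l, u ≤ l. Since l ≤ u, l = u. u = n, so l = n. l < c, so n < c.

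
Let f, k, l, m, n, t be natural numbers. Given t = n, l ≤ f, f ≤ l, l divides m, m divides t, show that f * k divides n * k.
l ≤ f and f ≤ l, thus l = f. l divides m and m divides t, so l divides t. l = f, so f divides t. From t = n, f divides n. Then f * k divides n * k.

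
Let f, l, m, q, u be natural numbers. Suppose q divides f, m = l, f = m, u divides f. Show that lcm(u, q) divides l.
f = m and m = l, thus f = l. u divides f and q divides f, hence lcm(u, q) divides f. Since f = l, lcm(u, q) divides l.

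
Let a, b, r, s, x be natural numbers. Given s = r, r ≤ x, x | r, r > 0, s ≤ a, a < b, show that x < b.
x | r and r > 0, hence x ≤ r. r ≤ x, so r = x. s = r, so s = x. s ≤ a and a < b, thus s < b. s = x, so x < b.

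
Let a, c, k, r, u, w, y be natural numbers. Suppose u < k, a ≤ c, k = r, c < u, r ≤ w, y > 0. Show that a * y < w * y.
k = r and u < k, hence u < r. Since r ≤ w, u < w. c < u, so c < w. Since a ≤ c, a < w. Using y > 0, by multiplying by a positive, a * y < w * y.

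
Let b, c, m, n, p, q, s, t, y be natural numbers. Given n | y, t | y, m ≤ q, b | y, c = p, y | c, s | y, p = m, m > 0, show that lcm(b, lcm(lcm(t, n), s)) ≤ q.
From t | y and n | y, lcm(t, n) | y. Since s | y, lcm(lcm(t, n), s) | y. Since b | y, lcm(b, lcm(lcm(t, n), s)) | y. Since c = p and p = m, c = m. y | c, so y | m. Because lcm(b, lcm(lcm(t, n), s)) | y, lcm(b, lcm(lcm(t, n), s)) | m. Since m > 0, lcm(b, lcm(lcm(t, n), s)) ≤ m. Since m ≤ q, lcm(b, lcm(lcm(t, n), s)) ≤ q.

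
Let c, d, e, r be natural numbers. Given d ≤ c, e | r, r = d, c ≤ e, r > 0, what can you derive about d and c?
d = c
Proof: e | r and r > 0, thus e ≤ r. Since c ≤ e, c ≤ r. r = d, so c ≤ d. d ≤ c, so d = c.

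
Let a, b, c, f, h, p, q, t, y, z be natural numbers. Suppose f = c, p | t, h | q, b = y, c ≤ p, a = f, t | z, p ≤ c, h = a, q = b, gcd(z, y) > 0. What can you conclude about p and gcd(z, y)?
p ≤ gcd(z, y)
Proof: p | t and t | z, thus p | z. Since a = f and f = c, a = c. c ≤ p and p ≤ c, thus c = p. Since a = c, a = p. Since q = b and h | q, h | b. Since h = a, a | b. b = y, so a | y. a = p, so p | y. Since p | z, p | gcd(z, y). From gcd(z, y) > 0, p ≤ gcd(z, y).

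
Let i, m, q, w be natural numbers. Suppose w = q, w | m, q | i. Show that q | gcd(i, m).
Since w = q and w | m, q | m. Because q | i, q | gcd(i, m).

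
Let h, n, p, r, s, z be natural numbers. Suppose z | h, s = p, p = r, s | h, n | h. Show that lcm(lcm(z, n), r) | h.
z | h and n | h, hence lcm(z, n) | h. Since s = p and s | h, p | h. p = r, so r | h. Since lcm(z, n) | h, lcm(lcm(z, n), r) | h.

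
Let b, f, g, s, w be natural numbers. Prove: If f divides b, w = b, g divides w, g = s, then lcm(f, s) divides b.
w = b and g divides w, hence g divides b. Since g = s, s divides b. f divides b, so lcm(f, s) divides b.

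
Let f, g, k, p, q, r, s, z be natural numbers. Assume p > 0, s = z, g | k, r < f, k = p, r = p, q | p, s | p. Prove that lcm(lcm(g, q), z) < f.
Since k = p and g | k, g | p. From q | p, lcm(g, q) | p. Because s = z and s | p, z | p. lcm(g, q) | p, so lcm(lcm(g, q), z) | p. p > 0, so lcm(lcm(g, q), z) ≤ p. From r = p and r < f, p < f. From lcm(lcm(g, q), z) ≤ p, lcm(lcm(g, q), z) < f.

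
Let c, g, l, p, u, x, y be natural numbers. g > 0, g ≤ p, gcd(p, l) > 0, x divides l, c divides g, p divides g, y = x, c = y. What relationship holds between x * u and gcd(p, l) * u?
x * u ≤ gcd(p, l) * u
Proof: From p divides g and g > 0, p ≤ g. g ≤ p, so g = p. c = y and c divides g, hence y divides g. Since y = x, x divides g. Since g = p, x divides p. Since x divides l, x divides gcd(p, l). gcd(p, l) > 0, so x ≤ gcd(p, l). By multiplying by a non-negative, x * u ≤ gcd(p, l) * u.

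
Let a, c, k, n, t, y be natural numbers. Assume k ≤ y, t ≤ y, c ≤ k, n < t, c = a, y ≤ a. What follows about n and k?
n < k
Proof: c = a and c ≤ k, so a ≤ k. y ≤ a, so y ≤ k. From k ≤ y, y = k. Because n < t and t ≤ y, n < y. Since y = k, n < k.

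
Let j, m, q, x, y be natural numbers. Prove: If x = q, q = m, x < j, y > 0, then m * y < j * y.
x = q and q = m, thus x = m. Since x < j, m < j. Combining with y > 0, by multiplying by a positive, m * y < j * y.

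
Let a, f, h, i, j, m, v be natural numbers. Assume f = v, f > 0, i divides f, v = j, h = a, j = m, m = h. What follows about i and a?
i ≤ a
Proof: v = j and j = m, therefore v = m. Since m = h, v = h. Because h = a, v = a. Since i divides f and f > 0, i ≤ f. Since f = v, i ≤ v. v = a, so i ≤ a.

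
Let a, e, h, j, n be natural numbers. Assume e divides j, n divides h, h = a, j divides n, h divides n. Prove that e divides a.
Since n divides h and h divides n, n = h. Since h = a, n = a. e divides j and j divides n, so e divides n. n = a, so e divides a.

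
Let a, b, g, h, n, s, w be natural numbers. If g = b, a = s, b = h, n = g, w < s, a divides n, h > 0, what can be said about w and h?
w < h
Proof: Because g = b and b = h, g = h. n = g and a divides n, therefore a divides g. Since a = s, s divides g. Since g = h, s divides h. Since h > 0, s ≤ h. Since w < s, w < h.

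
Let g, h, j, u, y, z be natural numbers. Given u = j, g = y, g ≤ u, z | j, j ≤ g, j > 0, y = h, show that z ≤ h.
g = y and y = h, so g = h. u = j and g ≤ u, so g ≤ j. Since j ≤ g, j = g. z | j and j > 0, hence z ≤ j. Since j = g, z ≤ g. Because g = h, z ≤ h.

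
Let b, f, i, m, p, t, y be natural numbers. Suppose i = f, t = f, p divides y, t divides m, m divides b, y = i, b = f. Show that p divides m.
Because t = f and t divides m, f divides m. Because b = f and m divides b, m divides f. Since f divides m, f = m. Since i = f, i = m. y = i and p divides y, so p divides i. i = m, so p divides m.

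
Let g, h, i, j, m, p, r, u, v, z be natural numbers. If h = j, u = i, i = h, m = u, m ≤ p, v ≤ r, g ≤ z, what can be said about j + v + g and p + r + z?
j + v + g ≤ p + r + z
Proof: u = i and i = h, thus u = h. m = u and m ≤ p, therefore u ≤ p. Since u = h, h ≤ p. Since h = j, j ≤ p. v ≤ r and g ≤ z, hence v + g ≤ r + z. j ≤ p, so j + v + g ≤ p + r + z.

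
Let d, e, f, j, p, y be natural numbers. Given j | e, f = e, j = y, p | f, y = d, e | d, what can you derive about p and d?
p | d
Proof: From j = y and y = d, j = d. j | e, so d | e. Since e | d, e = d. f = e and p | f, thus p | e. Since e = d, p | d.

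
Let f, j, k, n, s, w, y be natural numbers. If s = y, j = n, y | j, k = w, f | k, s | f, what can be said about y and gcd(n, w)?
y | gcd(n, w)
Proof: j = n and y | j, so y | n. k = w and f | k, so f | w. s | f, so s | w. Since s = y, y | w. Since y | n, y | gcd(n, w).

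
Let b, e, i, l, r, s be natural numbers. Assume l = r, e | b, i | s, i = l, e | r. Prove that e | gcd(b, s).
i = l and i | s, therefore l | s. l = r, so r | s. Because e | r, e | s. Since e | b, e | gcd(b, s).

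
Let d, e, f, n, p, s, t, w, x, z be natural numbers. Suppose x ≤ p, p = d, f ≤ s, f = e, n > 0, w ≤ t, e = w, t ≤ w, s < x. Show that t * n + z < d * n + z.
Because f = e and e = w, f = w. w ≤ t and t ≤ w, therefore w = t. f = w, so f = t. f ≤ s and s < x, therefore f < x. From x ≤ p, f < p. p = d, so f < d. f = t, so t < d. From n > 0, t * n < d * n. Then t * n + z < d * n + z.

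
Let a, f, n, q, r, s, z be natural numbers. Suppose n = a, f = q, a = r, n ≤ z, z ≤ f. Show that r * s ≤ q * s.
From n = a and a = r, n = r. n ≤ z and z ≤ f, thus n ≤ f. Since f = q, n ≤ q. n = r, so r ≤ q. By multiplying by a non-negative, r * s ≤ q * s.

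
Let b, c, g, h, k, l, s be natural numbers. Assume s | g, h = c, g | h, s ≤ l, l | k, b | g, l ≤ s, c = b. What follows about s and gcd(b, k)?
s | gcd(b, k)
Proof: From h = c and g | h, g | c. Since c = b, g | b. Since b | g, g = b. Since s | g, s | b. l ≤ s and s ≤ l, hence l = s. l | k, so s | k. Because s | b, s | gcd(b, k).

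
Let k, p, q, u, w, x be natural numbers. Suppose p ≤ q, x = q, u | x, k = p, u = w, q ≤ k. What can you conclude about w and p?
w | p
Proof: k = p and q ≤ k, hence q ≤ p. Since p ≤ q, q = p. Since x = q, x = p. u = w and u | x, hence w | x. Since x = p, w | p.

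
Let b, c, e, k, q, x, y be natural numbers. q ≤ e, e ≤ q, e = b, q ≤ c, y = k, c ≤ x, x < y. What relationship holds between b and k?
b < k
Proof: Because q ≤ e and e ≤ q, q = e. e = b, so q = b. Since q ≤ c, b ≤ c. Because c ≤ x and x < y, c < y. y = k, so c < k. b ≤ c, so b < k.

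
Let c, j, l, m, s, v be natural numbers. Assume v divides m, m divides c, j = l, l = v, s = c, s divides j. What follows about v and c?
v = c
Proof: From v divides m and m divides c, v divides c. j = l and l = v, hence j = v. s = c and s divides j, so c divides j. Since j = v, c divides v. v divides c, so v = c.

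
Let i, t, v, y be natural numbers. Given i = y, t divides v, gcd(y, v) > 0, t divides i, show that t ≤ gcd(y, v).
i = y and t divides i, hence t divides y. t divides v, so t divides gcd(y, v). From gcd(y, v) > 0, t ≤ gcd(y, v).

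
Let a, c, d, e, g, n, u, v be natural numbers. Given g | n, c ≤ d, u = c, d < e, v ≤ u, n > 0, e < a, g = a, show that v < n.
u = c and v ≤ u, thus v ≤ c. Since c ≤ d, v ≤ d. g = a and g | n, thus a | n. From n > 0, a ≤ n. Since e < a, e < n. d < e, so d < n. v ≤ d, so v < n.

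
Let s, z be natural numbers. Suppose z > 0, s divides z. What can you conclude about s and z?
s ≤ z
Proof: From s divides z and z > 0, by divisors are at most what they divide, s ≤ z.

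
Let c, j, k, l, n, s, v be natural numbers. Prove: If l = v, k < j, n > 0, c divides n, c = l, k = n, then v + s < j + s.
Because c = l and c divides n, l divides n. Since n > 0, l ≤ n. From l = v, v ≤ n. Because k = n and k < j, n < j. Since v ≤ n, v < j. Then v + s < j + s.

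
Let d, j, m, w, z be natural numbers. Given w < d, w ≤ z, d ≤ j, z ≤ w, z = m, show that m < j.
Because w ≤ z and z ≤ w, w = z. Since z = m, w = m. From w < d and d ≤ j, w < j. w = m, so m < j.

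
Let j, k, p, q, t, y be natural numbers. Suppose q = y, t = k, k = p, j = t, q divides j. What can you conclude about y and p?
y divides p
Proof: From t = k and k = p, t = p. j = t and q divides j, therefore q divides t. t = p, so q divides p. q = y, so y divides p.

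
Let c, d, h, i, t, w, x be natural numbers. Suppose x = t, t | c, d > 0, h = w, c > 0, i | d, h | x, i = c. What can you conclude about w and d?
w ≤ d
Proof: x = t and h | x, thus h | t. t | c, so h | c. Since c > 0, h ≤ c. Because i = c and i | d, c | d. Because d > 0, c ≤ d. h ≤ c, so h ≤ d. Since h = w, w ≤ d.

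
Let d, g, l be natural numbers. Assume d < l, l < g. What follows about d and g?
d < g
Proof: d < l and l < g. By transitivity, d < g.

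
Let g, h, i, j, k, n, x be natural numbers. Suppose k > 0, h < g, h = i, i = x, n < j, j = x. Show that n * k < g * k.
j = x and n < j, so n < x. h = i and i = x, therefore h = x. Since h < g, x < g. Since n < x, n < g. Since k > 0, by multiplying by a positive, n * k < g * k.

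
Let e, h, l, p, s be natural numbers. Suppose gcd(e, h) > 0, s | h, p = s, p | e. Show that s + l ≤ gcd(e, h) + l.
From p = s and p | e, s | e. s | h, so s | gcd(e, h). Since gcd(e, h) > 0, s ≤ gcd(e, h). Then s + l ≤ gcd(e, h) + l.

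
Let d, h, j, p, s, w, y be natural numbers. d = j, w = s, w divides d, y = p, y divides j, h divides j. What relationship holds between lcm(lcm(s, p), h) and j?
lcm(lcm(s, p), h) divides j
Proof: w = s and w divides d, hence s divides d. Because d = j, s divides j. Because y = p and y divides j, p divides j. Because s divides j, lcm(s, p) divides j. From h divides j, lcm(lcm(s, p), h) divides j.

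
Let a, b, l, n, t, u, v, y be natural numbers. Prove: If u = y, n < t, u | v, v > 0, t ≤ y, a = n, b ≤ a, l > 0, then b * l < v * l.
Because a = n and b ≤ a, b ≤ n. n < t, so b < t. Because t ≤ y, b < y. Because u = y and u | v, y | v. v > 0, so y ≤ v. b < y, so b < v. l > 0, so b * l < v * l.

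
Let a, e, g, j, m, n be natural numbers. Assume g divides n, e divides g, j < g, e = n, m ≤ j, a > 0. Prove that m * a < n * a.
e = n and e divides g, so n divides g. Since g divides n, g = n. Since j < g, j < n. From m ≤ j, m < n. Combining with a > 0, by multiplying by a positive, m * a < n * a.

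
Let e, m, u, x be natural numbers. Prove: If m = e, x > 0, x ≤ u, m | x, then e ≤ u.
From m | x and x > 0, m ≤ x. x ≤ u, so m ≤ u. m = e, so e ≤ u.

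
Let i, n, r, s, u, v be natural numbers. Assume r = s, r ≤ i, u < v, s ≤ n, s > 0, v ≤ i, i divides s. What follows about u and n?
u < n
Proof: Since i divides s and s > 0, i ≤ s. From r = s and r ≤ i, s ≤ i. Since i ≤ s, i = s. Since v ≤ i, v ≤ s. u < v, so u < s. s ≤ n, so u < n.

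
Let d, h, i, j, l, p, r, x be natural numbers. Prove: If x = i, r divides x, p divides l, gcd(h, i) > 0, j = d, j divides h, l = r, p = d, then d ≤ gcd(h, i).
Since j = d and j divides h, d divides h. p = d and p divides l, thus d divides l. l = r, so d divides r. x = i and r divides x, therefore r divides i. Since d divides r, d divides i. Since d divides h, d divides gcd(h, i). gcd(h, i) > 0, so d ≤ gcd(h, i).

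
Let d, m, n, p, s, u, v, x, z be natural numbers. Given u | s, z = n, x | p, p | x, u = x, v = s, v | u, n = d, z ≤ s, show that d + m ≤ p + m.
v = s and v | u, so s | u. Because u | s, s = u. Since u = x, s = x. x | p and p | x, hence x = p. Since s = x, s = p. Since z = n and z ≤ s, n ≤ s. Since n = d, d ≤ s. Since s = p, d ≤ p. Then d + m ≤ p + m.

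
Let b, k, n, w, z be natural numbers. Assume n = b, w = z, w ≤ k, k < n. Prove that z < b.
Since w = z and w ≤ k, z ≤ k. n = b and k < n, thus k < b. Since z ≤ k, z < b.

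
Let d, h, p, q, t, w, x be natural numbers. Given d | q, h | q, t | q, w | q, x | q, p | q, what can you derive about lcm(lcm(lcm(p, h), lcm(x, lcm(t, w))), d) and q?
lcm(lcm(lcm(p, h), lcm(x, lcm(t, w))), d) | q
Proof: Because p | q and h | q, lcm(p, h) | q. t | q and w | q, so lcm(t, w) | q. Since x | q, lcm(x, lcm(t, w)) | q. Since lcm(p, h) | q, lcm(lcm(p, h), lcm(x, lcm(t, w))) | q. Since d | q, lcm(lcm(lcm(p, h), lcm(x, lcm(t, w))), d) | q.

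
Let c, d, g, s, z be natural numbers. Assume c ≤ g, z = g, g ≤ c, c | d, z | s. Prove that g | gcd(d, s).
Because c ≤ g and g ≤ c, c = g. c | d, so g | d. Since z = g and z | s, g | s. g | d, so g | gcd(d, s).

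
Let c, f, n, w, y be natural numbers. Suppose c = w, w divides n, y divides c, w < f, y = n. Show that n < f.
y = n and y divides c, so n divides c. Since c = w, n divides w. Since w divides n, w = n. Since w < f, n < f.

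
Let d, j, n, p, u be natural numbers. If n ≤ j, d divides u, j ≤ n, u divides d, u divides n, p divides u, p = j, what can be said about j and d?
j = d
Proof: d divides u and u divides d, therefore d = u. n ≤ j and j ≤ n, hence n = j. u divides n, so u divides j. p = j and p divides u, so j divides u. Since u divides j, u = j. Since d = u, d = j. Then j = d.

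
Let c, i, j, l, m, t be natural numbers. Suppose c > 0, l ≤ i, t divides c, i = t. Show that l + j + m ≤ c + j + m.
i = t and l ≤ i, so l ≤ t. t divides c and c > 0, thus t ≤ c. l ≤ t, so l ≤ c. Then l + j ≤ c + j. Then l + j + m ≤ c + j + m.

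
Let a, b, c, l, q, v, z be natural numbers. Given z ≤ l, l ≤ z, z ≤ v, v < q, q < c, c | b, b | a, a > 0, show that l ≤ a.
z ≤ l and l ≤ z, hence z = l. z ≤ v and v < q, therefore z < q. z = l, so l < q. c | b and b | a, so c | a. Since a > 0, c ≤ a. Since q < c, q < a. Since l < q, l < a. Then l ≤ a.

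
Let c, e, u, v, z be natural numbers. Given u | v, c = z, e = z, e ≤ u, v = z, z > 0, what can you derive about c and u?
c = u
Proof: e = z and e ≤ u, therefore z ≤ u. From v = z and u | v, u | z. Since z > 0, u ≤ z. Since z ≤ u, z = u. c = z, so c = u.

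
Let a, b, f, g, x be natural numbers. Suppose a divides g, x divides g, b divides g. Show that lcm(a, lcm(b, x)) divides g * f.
From b divides g and x divides g, lcm(b, x) divides g. Since a divides g, lcm(a, lcm(b, x)) divides g. Then lcm(a, lcm(b, x)) divides g * f.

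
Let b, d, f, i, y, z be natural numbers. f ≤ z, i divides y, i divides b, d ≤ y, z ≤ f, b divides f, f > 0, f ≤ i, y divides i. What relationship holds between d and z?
d ≤ z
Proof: y divides i and i divides y, hence y = i. From i divides b and b divides f, i divides f. f > 0, so i ≤ f. Since f ≤ i, i = f. Since y = i, y = f. Because f ≤ z and z ≤ f, f = z. Since y = f, y = z. d ≤ y, so d ≤ z.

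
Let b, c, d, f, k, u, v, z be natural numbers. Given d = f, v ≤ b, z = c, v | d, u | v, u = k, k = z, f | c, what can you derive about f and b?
f ≤ b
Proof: From d = f and v | d, v | f. Because u = k and k = z, u = z. Because z = c, u = c. Since u | v, c | v. f | c, so f | v. v | f, so v = f. Since v ≤ b, f ≤ b.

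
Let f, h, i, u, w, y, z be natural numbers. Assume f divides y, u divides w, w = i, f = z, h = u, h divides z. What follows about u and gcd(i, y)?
u divides gcd(i, y)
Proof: Because w = i and u divides w, u divides i. h = u and h divides z, thus u divides z. Since f = z and f divides y, z divides y. Since u divides z, u divides y. u divides i, so u divides gcd(i, y).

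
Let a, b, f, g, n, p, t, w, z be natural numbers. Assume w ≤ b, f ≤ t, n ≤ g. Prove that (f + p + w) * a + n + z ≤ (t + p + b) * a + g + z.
f ≤ t, hence f + p ≤ t + p. w ≤ b, so f + p + w ≤ t + p + b. By multiplying by a non-negative, (f + p + w) * a ≤ (t + p + b) * a. n ≤ g, thus n + z ≤ g + z. Since (f + p + w) * a ≤ (t + p + b) * a, (f + p + w) * a + n + z ≤ (t + p + b) * a + g + z.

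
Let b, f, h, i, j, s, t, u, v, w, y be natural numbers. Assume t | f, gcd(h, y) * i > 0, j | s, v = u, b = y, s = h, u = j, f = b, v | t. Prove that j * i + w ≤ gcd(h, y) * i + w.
s = h and j | s, so j | h. v = u and v | t, hence u | t. u = j, so j | t. From f = b and t | f, t | b. b = y, so t | y. Since j | t, j | y. Since j | h, j | gcd(h, y). Then j * i | gcd(h, y) * i. gcd(h, y) * i > 0, so j * i ≤ gcd(h, y) * i. Then j * i + w ≤ gcd(h, y) * i + w.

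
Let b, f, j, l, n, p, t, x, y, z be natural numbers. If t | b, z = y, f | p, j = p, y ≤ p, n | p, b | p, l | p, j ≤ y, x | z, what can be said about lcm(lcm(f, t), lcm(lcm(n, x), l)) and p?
lcm(lcm(f, t), lcm(lcm(n, x), l)) | p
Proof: Because t | b and b | p, t | p. f | p, so lcm(f, t) | p. From j = p and j ≤ y, p ≤ y. Since y ≤ p, y = p. Since z = y, z = p. Since x | z, x | p. Since n | p, lcm(n, x) | p. Since l | p, lcm(lcm(n, x), l) | p. Since lcm(f, t) | p, lcm(lcm(f, t), lcm(lcm(n, x), l)) | p.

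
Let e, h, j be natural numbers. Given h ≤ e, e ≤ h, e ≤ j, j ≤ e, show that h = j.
Because h ≤ e and e ≤ h, h = e. Since e ≤ j and j ≤ e, e = j. h = e, so h = j.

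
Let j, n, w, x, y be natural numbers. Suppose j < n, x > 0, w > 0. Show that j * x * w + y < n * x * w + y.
j < n and x > 0. By multiplying by a positive, j * x < n * x. Since w > 0, by multiplying by a positive, j * x * w < n * x * w. Then j * x * w + y < n * x * w + y.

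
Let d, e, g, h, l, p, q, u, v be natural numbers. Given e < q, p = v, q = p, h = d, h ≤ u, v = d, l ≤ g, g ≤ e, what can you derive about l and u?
l < u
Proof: Because q = p and p = v, q = v. Since v = d, q = d. l ≤ g and g ≤ e, thus l ≤ e. e < q, so l < q. q = d, so l < d. Because h = d and h ≤ u, d ≤ u. Since l < d, l < u.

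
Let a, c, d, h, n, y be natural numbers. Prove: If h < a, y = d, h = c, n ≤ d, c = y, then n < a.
Because c = y and y = d, c = d. h = c and h < a, thus c < a. c = d, so d < a. Since n ≤ d, n < a.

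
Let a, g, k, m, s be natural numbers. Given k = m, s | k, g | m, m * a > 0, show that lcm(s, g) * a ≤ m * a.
From k = m and s | k, s | m. Since g | m, lcm(s, g) | m. Then lcm(s, g) * a | m * a. Since m * a > 0, lcm(s, g) * a ≤ m * a.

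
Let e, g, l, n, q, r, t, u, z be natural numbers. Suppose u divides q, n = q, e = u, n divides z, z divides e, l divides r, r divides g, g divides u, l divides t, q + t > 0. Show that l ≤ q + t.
n divides z and z divides e, so n divides e. Since e = u, n divides u. From n = q, q divides u. Since u divides q, u = q. Since l divides r and r divides g, l divides g. Since g divides u, l divides u. From u = q, l divides q. From l divides t, l divides q + t. q + t > 0, so l ≤ q + t.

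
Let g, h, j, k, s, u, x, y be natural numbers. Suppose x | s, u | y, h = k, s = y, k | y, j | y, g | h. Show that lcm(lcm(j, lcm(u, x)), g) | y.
From s = y and x | s, x | y. Since u | y, lcm(u, x) | y. j | y, so lcm(j, lcm(u, x)) | y. h = k and g | h, therefore g | k. Since k | y, g | y. lcm(j, lcm(u, x)) | y, so lcm(lcm(j, lcm(u, x)), g) | y.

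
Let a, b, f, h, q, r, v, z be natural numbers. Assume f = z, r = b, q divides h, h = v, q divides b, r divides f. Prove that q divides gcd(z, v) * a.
f = z and r divides f, therefore r divides z. r = b, so b divides z. From q divides b, q divides z. h = v and q divides h, thus q divides v. q divides z, so q divides gcd(z, v). Then q divides gcd(z, v) * a.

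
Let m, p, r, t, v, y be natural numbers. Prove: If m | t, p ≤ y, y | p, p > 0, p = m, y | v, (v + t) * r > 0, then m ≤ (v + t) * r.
y | p and p > 0, therefore y ≤ p. p ≤ y, so y = p. Since p = m, y = m. Because y | v, m | v. Since m | t, m | v + t. Then m | (v + t) * r. (v + t) * r > 0, so m ≤ (v + t) * r.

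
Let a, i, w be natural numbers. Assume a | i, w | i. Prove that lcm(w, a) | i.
w | i and a | i. Because lcm divides any common multiple, lcm(w, a) | i.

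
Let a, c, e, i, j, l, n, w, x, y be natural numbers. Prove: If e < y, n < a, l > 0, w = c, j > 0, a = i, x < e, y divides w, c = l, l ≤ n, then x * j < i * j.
x < e and e < y, so x < y. w = c and y divides w, so y divides c. Since c = l, y divides l. l > 0, so y ≤ l. l ≤ n and n < a, hence l < a. Because a = i, l < i. y ≤ l, so y < i. x < y, so x < i. Since j > 0, by multiplying by a positive, x * j < i * j.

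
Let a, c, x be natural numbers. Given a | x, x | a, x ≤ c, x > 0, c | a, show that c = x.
a | x and x | a, hence a = x. c | a, so c | x. Since x > 0, c ≤ x. Since x ≤ c, x = c. Then c = x.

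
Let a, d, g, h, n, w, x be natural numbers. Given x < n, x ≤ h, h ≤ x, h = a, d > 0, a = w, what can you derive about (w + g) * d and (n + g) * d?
(w + g) * d < (n + g) * d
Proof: Since h = a and a = w, h = w. Because x ≤ h and h ≤ x, x = h. x < n, so h < n. Because h = w, w < n. Then w + g < n + g. Since d > 0, by multiplying by a positive, (w + g) * d < (n + g) * d.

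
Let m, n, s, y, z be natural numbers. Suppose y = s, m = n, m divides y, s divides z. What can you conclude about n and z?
n divides z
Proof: y = s and m divides y, so m divides s. s divides z, so m divides z. From m = n, n divides z.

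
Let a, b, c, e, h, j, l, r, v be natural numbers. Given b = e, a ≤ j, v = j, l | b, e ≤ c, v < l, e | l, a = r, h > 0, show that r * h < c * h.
From a = r and a ≤ j, r ≤ j. Because b = e and l | b, l | e. Because e | l, l = e. Since v = j and v < l, j < l. Since l = e, j < e. r ≤ j, so r < e. Since e ≤ c, r < c. Since h > 0, r * h < c * h.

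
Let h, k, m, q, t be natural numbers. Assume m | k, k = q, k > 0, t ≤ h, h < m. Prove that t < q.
t ≤ h and h < m, hence t < m. Since m | k and k > 0, m ≤ k. Since k = q, m ≤ q. t < m, so t < q.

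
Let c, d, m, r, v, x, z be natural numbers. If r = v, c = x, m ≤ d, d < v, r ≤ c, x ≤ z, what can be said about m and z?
m < z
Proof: From m ≤ d and d < v, m < v. r = v and r ≤ c, so v ≤ c. Since c = x, v ≤ x. Since x ≤ z, v ≤ z. Since m < v, m < z.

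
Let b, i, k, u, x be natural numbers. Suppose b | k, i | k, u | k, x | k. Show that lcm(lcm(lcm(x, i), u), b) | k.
x | k and i | k, thus lcm(x, i) | k. u | k, so lcm(lcm(x, i), u) | k. b | k, so lcm(lcm(lcm(x, i), u), b) | k.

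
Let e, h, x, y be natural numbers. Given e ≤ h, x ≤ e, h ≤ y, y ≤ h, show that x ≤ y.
Since h ≤ y and y ≤ h, h = y. x ≤ e and e ≤ h, hence x ≤ h. h = y, so x ≤ y.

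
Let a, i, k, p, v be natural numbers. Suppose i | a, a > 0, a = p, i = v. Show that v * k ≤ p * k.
i = v and i | a, so v | a. Since a > 0, v ≤ a. Because a = p, v ≤ p. Then v * k ≤ p * k.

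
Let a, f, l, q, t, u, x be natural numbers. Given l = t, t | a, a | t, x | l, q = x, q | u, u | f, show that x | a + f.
t | a and a | t, hence t = a. Because l = t, l = a. x | l, so x | a. Since q | u and u | f, q | f. q = x, so x | f. x | a, so x | a + f.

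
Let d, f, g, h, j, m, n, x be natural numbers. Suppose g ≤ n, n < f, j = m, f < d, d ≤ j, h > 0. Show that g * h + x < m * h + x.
f < d and d ≤ j, thus f < j. Since j = m, f < m. Because n < f, n < m. g ≤ n, so g < m. From h > 0, by multiplying by a positive, g * h < m * h. Then g * h + x < m * h + x.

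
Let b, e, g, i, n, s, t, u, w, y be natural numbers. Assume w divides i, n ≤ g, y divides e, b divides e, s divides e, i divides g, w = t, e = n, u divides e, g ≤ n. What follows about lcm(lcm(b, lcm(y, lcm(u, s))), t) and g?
lcm(lcm(b, lcm(y, lcm(u, s))), t) divides g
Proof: n ≤ g and g ≤ n, therefore n = g. Since e = n, e = g. u divides e and s divides e, so lcm(u, s) divides e. Because y divides e, lcm(y, lcm(u, s)) divides e. b divides e, so lcm(b, lcm(y, lcm(u, s))) divides e. Since e = g, lcm(b, lcm(y, lcm(u, s))) divides g. Since w divides i and i divides g, w divides g. w = t, so t divides g. Since lcm(b, lcm(y, lcm(u, s))) divides g, lcm(lcm(b, lcm(y, lcm(u, s))), t) divides g.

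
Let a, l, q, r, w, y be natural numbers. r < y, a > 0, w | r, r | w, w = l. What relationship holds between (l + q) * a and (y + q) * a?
(l + q) * a < (y + q) * a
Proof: r | w and w | r, therefore r = w. w = l, so r = l. Because r < y, l < y. Then l + q < y + q. a > 0, so (l + q) * a < (y + q) * a.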